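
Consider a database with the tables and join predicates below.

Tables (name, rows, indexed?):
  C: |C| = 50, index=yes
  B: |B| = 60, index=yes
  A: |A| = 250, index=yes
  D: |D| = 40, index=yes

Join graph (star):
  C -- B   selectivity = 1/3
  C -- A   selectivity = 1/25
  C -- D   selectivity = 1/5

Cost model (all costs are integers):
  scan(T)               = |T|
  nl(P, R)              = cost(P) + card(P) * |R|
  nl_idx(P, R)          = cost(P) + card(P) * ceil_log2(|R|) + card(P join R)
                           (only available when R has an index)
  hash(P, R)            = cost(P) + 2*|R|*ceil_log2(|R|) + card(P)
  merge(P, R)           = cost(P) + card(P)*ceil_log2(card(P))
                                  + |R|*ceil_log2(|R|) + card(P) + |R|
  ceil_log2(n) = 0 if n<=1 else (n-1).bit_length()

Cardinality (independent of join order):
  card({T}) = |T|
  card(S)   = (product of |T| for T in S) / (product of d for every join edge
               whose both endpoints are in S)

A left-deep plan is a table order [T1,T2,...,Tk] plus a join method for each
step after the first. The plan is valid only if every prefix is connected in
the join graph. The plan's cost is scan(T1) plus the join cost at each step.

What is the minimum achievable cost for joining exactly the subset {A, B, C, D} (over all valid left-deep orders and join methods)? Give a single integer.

6650

Selinger DP over subsets of {A,B,C,D}:
  {C}: scan cost=50, card=50
  {B}: scan cost=60, card=60
  {A}: scan cost=250, card=250
  {D}: scan cost=40, card=40
  {BC}: card=1000; try (C,hash)→720, (B,hash)→820, (B,merge)→820, (C,merge)→830, (B,nl_idx)→1350, (C,nl_idx)→1420 …(+2); best=720 via (C,hash)
  {AC}: card=500; try (A,nl_idx)→950, (C,hash)→1100, (C,nl_idx)→2250, (A,merge)→2650, (C,merge)→2850, (A,hash)→4100 …(+2); best=950 via (A,nl_idx)
  {CD}: card=400; try (D,hash)→580, (C,merge)→670, (D,merge)→680, (C,hash)→680, (C,nl_idx)→680, (D,nl_idx)→750 …(+2); best=580 via (D,hash)
  {ABC}: card=10000; try (B,hash)→2170, (A,hash)→5720, (B,merge)→6370, (B,nl_idx)→13950, (A,merge)→13970, (A,nl_idx)→18720 …(+2); best=2170 via (B,hash)
  {BCD}: card=8000; try (B,hash)→1700, (D,hash)→2200, (B,merge)→5000, (B,nl_idx)→10980, (D,merge)→12000, (D,nl_idx)→14720 …(+2); best=1700 via (B,hash)
  {ACD}: card=4000; try (D,hash)→1930, (A,hash)→4980, (D,merge)→6230, (A,merge)→6830, (A,nl_idx)→7780, (D,nl_idx)→7950 …(+2); best=1930 via (D,hash)
  {ABCD}: card=80000; try (B,hash)→6650, (D,hash)→12650, (A,hash)→13700, (B,merge)→54350, (B,nl_idx)→105930, (A,merge)→115950 …(+6); best=6650 via (B,hash)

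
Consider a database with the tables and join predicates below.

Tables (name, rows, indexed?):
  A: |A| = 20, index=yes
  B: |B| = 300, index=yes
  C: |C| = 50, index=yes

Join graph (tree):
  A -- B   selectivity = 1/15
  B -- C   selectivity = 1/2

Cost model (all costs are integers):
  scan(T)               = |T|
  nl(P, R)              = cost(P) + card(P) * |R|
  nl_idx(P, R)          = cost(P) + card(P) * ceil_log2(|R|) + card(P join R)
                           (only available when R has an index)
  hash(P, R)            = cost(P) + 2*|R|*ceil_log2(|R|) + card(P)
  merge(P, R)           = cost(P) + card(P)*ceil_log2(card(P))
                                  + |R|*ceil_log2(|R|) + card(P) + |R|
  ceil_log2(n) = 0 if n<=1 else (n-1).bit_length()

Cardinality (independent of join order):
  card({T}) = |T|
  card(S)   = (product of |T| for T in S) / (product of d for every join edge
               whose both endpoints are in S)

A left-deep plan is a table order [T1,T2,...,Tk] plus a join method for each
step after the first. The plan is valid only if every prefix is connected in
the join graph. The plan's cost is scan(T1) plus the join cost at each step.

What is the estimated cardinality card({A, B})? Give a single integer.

Tables in S: A(20), B(300)
Edges inside S: A-B(d=15)
numerator = 20 * 300 = 6000
denominator = 15 = 15
card(S) = 6000 / 15 = 400

400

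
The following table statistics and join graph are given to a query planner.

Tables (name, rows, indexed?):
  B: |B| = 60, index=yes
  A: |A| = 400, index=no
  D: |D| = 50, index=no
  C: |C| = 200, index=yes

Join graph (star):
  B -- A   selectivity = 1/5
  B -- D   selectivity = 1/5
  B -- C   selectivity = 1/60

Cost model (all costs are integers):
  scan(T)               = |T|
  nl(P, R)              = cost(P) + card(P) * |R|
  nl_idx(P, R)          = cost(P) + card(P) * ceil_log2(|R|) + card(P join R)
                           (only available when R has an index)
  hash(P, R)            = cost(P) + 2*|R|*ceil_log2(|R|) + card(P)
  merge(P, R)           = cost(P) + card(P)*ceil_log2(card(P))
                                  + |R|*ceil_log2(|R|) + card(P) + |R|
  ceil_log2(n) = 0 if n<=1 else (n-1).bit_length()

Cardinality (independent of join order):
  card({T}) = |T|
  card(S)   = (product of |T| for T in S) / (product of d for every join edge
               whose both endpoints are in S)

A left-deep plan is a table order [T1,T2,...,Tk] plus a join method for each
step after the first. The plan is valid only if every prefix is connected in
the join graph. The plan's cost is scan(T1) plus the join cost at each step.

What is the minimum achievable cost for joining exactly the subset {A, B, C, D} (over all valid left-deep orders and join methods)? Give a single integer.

10740

Selinger DP over subsets of {A,B,C,D}:
  {B}: scan cost=60, card=60
  {A}: scan cost=400, card=400
  {D}: scan cost=50, card=50
  {C}: scan cost=200, card=200
  {AB}: card=4800; try (B,hash)→1520, (A,merge)→4480, (B,merge)→4820, (A,hash)→7320, (B,nl_idx)→7600, (A,nl)→24060 …(+1); best=1520 via (B,hash)
  {BD}: card=600; try (D,hash)→720, (B,hash)→820, (B,merge)→820, (D,merge)→830, (B,nl_idx)→950, (B,nl)→3050 …(+1); best=720 via (D,hash)
  {BC}: card=200; try (C,nl_idx)→740, (B,hash)→1120, (B,nl_idx)→1600, (C,merge)→2280, (B,merge)→2420, (C,hash)→3320 …(+2); best=740 via (C,nl_idx)
  {ABD}: card=48000; try (D,hash)→6920, (A,hash)→8520, (A,merge)→11320, (D,merge)→69070, (A,nl)→240720, (D,nl)→241520; best=6920 via (D,hash)
  {ABC}: card=16000; try (A,merge)→6540, (A,hash)→8140, (C,hash)→9520, (C,nl_idx)→55920, (C,merge)→70520, (A,nl)→80740 …(+1); best=6540 via (A,merge)
  {BCD}: card=2000; try (D,hash)→1540, (D,merge)→2890, (C,hash)→4520, (C,nl_idx)→7520, (C,merge)→9120, (D,nl)→10740 …(+1); best=1540 via (D,hash)
  {ABCD}: card=160000; try (A,hash)→10740, (D,hash)→23140, (A,merge)→29540, (C,hash)→58120, (D,merge)→246890, (C,nl_idx)→550920 …(+4); best=10740 via (A,hash)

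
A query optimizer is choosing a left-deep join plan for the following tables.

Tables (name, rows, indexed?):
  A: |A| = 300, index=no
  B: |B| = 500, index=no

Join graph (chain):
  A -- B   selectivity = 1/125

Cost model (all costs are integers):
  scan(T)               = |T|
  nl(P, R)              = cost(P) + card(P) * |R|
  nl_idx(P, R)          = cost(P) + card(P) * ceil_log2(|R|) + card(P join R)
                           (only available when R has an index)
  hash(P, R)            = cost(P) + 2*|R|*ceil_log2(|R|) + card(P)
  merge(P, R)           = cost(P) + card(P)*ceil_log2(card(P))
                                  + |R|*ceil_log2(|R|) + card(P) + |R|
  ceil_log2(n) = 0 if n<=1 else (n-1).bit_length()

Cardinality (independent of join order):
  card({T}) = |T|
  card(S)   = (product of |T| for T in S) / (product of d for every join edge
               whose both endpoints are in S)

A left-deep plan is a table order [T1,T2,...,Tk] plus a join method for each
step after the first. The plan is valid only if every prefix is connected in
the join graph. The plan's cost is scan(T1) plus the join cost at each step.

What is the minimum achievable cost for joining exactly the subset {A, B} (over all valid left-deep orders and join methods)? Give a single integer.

Selinger DP over subsets of {A,B}:
  {A}: scan cost=300, card=300
  {B}: scan cost=500, card=500
  {AB}: card=1200; try (A,hash)→6400, (B,merge)→8300, (A,merge)→8500, (B,hash)→9600, (B,nl)→150300, (A,nl)→150500; best=6400 via (A,hash)

6400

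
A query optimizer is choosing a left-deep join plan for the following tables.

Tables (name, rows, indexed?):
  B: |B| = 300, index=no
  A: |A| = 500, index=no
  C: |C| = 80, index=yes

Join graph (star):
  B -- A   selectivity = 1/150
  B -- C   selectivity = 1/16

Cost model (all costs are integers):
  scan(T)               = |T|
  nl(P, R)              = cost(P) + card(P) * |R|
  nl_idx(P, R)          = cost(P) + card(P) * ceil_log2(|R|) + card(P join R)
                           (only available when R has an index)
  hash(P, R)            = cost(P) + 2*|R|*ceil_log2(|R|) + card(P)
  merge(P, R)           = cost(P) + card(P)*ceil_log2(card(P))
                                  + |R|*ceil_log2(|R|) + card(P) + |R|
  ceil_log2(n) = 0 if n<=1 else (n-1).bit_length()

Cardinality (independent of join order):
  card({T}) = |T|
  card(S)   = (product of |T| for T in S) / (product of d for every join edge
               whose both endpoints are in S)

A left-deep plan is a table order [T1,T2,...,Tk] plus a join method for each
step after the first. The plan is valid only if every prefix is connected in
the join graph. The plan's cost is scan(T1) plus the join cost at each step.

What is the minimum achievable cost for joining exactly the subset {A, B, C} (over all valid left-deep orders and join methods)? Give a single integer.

8520

Selinger DP over subsets of {A,B,C}:
  {B}: scan cost=300, card=300
  {A}: scan cost=500, card=500
  {C}: scan cost=80, card=80
  {AB}: card=1000; try (B,hash)→6400, (A,merge)→8300, (B,merge)→8500, (A,hash)→9600, (A,nl)→150300, (B,nl)→150500; best=6400 via (B,hash)
  {BC}: card=1500; try (C,hash)→1720, (B,merge)→3720, (C,nl_idx)→3900, (C,merge)→3940, (B,hash)→5560, (B,nl)→24080 …(+1); best=1720 via (C,hash)
  {ABC}: card=5000; try (C,hash)→8520, (A,hash)→12220, (C,merge)→18040, (C,nl_idx)→18400, (A,merge)→24720, (C,nl)→86400 …(+1); best=8520 via (C,hash)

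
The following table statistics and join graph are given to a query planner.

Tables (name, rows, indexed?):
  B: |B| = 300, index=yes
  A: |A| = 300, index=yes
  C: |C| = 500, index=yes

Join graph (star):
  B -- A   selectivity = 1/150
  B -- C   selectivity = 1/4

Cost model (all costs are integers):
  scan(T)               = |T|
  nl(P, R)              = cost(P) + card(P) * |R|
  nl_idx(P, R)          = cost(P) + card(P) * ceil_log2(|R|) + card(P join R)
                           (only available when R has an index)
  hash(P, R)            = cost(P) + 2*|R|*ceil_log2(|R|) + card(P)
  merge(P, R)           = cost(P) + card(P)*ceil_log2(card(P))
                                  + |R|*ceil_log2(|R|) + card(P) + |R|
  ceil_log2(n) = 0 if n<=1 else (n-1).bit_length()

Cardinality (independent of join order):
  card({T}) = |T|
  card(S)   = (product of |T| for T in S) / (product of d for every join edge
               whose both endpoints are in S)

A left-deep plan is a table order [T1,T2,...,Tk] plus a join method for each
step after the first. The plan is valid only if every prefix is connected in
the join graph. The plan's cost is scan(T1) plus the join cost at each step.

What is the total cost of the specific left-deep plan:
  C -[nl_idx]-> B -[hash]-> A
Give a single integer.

step 1: scan C: cost=500, card=500
step 2: join B via nl_idx
    card(P join B) = 500*300/(4) = 37500
    cost = 500 + 500*9 + 37500 = 42500
step 3: join A via hash
    card(P join A) = 37500*300/(150) = 75000
    cost = 42500 + 2*300*9 + 37500 = 85400

85400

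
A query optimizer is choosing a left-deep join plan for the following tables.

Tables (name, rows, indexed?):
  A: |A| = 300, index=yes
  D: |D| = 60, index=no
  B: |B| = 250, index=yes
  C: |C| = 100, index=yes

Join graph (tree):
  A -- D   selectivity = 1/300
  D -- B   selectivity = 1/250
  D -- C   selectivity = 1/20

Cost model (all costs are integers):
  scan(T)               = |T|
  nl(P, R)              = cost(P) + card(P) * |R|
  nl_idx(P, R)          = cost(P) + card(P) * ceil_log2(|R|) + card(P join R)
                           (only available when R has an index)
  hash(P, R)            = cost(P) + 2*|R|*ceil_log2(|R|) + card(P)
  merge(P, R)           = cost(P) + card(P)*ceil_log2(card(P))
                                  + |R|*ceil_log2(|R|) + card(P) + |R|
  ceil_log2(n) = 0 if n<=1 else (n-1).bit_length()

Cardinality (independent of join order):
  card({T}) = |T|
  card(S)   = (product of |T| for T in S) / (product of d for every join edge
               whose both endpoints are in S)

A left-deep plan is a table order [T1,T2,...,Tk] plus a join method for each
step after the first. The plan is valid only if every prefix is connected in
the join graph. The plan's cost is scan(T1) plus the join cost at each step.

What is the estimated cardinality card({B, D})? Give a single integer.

Tables in S: B(250), D(60)
Edges inside S: D-B(d=250)
numerator = 250 * 60 = 15000
denominator = 250 = 250
card(S) = 15000 / 250 = 60

60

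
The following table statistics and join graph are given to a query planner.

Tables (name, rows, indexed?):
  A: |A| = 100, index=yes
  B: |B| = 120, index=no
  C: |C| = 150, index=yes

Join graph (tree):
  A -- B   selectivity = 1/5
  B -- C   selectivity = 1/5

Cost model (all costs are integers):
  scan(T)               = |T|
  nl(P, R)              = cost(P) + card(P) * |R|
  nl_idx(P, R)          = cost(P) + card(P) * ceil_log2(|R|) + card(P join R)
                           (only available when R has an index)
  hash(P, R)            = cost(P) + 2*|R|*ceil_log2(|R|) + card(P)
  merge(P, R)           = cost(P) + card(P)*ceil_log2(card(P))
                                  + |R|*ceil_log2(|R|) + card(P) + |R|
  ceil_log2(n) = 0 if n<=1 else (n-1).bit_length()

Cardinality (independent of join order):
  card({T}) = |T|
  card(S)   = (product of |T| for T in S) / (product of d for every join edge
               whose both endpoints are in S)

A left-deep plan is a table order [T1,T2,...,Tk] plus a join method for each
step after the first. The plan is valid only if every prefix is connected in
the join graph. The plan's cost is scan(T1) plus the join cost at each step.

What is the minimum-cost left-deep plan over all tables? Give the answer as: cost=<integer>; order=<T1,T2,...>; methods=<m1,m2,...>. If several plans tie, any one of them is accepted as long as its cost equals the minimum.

Selinger DP (subsets sized 1..n):
  {A}: scan cost=100, card=100
  {B}: scan cost=120, card=120
  {C}: scan cost=150, card=150
  {AB}: card=2400; try (A,hash)→1640, (B,merge)→1860, (B,hash)→1880, (A,merge)→1880, (A,nl_idx)→3360, (B,nl)→12100 …(+1); best=1640 via (A,hash)
  {BC}: card=3600; try (B,hash)→1980, (C,merge)→2430, (B,merge)→2460, (C,hash)→2640, (C,nl_idx)→4680, (C,nl)→18120 …(+1); best=1980 via (B,hash)
  {ABC}: card=72000; try (C,hash)→6440, (A,hash)→6980, (C,merge)→34190, (A,merge)→49580, (C,nl_idx)→92840, (A,nl_idx)→99180 …(+2); best=6440 via (C,hash)

cost=6440; order=B,A,C; methods=hash,hash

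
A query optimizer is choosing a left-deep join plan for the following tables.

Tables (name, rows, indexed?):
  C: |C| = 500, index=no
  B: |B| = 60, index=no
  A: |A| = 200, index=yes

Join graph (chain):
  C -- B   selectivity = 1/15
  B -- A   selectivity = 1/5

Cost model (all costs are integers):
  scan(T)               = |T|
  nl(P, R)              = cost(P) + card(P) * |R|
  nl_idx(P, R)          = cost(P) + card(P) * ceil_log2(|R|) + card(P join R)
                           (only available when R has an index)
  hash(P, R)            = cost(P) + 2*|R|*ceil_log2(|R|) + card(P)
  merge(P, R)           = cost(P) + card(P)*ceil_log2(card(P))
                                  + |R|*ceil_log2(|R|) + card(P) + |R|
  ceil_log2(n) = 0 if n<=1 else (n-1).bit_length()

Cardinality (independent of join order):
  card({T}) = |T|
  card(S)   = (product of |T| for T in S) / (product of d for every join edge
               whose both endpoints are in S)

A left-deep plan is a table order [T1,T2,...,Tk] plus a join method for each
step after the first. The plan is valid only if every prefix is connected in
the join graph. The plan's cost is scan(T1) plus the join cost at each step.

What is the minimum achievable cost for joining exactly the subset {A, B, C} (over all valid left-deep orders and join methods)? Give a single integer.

6920

Selinger DP over subsets of {A,B,C}:
  {C}: scan cost=500, card=500
  {B}: scan cost=60, card=60
  {A}: scan cost=200, card=200
  {BC}: card=2000; try (B,hash)→1720, (C,merge)→5480, (B,merge)→5920, (C,hash)→9120, (C,nl)→30060, (B,nl)→30500; best=1720 via (B,hash)
  {AB}: card=2400; try (B,hash)→1120, (A,merge)→2280, (B,merge)→2420, (A,nl_idx)→2940, (A,hash)→3320, (A,nl)→12060 …(+1); best=1120 via (B,hash)
  {ABC}: card=80000; try (A,hash)→6920, (C,hash)→12520, (A,merge)→27520, (C,merge)→37320, (A,nl_idx)→97720, (A,nl)→401720 …(+1); best=6920 via (A,hash)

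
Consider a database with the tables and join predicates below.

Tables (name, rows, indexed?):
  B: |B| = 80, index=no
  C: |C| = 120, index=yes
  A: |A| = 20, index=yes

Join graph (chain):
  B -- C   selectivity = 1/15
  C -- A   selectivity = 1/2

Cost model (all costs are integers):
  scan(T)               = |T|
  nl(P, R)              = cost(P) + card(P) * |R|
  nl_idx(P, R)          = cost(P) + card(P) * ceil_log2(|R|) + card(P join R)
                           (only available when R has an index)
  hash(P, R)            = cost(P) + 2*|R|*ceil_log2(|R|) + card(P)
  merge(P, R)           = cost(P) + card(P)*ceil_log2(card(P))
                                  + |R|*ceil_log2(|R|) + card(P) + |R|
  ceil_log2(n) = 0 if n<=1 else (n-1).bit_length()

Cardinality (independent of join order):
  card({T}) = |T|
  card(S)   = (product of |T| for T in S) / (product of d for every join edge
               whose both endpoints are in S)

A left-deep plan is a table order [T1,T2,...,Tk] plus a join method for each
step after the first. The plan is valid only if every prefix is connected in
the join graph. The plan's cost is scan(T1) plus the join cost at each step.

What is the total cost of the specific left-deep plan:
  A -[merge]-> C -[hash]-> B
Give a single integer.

step 1: scan A: cost=20, card=20
step 2: join C via merge
    card(P join C) = 20*120/(2) = 1200
    cost = 20 + 20*5 + 120*7 + 20 + 120 = 1100
step 3: join B via hash
    card(P join B) = 1200*80/(15) = 6400
    cost = 1100 + 2*80*7 + 1200 = 3420

3420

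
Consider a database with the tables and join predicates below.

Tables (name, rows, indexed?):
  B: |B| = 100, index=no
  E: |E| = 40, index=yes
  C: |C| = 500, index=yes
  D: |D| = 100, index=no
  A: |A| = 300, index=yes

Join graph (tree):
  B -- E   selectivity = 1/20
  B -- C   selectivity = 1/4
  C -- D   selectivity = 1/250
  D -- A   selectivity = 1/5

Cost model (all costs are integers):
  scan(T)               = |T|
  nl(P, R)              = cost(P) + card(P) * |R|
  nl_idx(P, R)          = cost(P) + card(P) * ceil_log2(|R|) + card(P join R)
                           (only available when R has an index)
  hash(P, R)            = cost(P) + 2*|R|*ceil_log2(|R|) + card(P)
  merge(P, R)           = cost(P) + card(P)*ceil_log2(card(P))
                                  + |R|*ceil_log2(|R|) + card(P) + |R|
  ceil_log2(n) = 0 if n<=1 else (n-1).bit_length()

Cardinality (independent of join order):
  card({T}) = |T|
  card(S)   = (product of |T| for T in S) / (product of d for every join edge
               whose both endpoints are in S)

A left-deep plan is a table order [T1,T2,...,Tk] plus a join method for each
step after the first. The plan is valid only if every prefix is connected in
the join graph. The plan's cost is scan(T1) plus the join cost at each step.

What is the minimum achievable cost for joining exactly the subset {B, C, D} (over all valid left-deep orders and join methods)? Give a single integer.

Selinger DP over subsets of {B,C,D}:
  {B}: scan cost=100, card=100
  {C}: scan cost=500, card=500
  {D}: scan cost=100, card=100
  {BC}: card=12500; try (B,hash)→2400, (C,merge)→5900, (B,merge)→6300, (C,hash)→9200, (C,nl_idx)→13500, (C,nl)→50100 …(+1); best=2400 via (B,hash)
  {CD}: card=200; try (C,nl_idx)→1200, (D,hash)→2400, (C,merge)→5900, (D,merge)→6300, (C,hash)→9200, (C,nl)→50100 …(+1); best=1200 via (C,nl_idx)
  {BCD}: card=5000; try (B,hash)→2800, (B,merge)→3800, (D,hash)→16300, (B,nl)→21200, (D,merge)→190700, (D,nl)→1252400; best=2800 via (B,hash)

2800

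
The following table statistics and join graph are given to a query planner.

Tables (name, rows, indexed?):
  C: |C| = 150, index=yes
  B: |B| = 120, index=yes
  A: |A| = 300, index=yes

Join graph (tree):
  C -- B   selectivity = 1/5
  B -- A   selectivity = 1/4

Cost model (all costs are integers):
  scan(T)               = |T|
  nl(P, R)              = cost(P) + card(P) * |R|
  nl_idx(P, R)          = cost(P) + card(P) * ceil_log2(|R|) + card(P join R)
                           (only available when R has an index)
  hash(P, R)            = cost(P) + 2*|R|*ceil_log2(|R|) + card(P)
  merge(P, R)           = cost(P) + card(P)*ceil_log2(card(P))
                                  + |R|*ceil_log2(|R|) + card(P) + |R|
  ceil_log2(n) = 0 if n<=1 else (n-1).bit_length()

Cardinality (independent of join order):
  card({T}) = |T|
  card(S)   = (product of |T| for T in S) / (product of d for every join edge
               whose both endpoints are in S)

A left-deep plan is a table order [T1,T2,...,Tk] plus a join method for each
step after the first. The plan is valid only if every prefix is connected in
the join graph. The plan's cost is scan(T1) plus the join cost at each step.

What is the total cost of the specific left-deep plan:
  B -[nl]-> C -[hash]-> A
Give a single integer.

27120

step 1: scan B: cost=120, card=120
step 2: join C via nl
    card(P join C) = 120*150/(5) = 3600
    cost = 120 + 120*150 = 18120
step 3: join A via hash
    card(P join A) = 3600*300/(4) = 270000
    cost = 18120 + 2*300*9 + 3600 = 27120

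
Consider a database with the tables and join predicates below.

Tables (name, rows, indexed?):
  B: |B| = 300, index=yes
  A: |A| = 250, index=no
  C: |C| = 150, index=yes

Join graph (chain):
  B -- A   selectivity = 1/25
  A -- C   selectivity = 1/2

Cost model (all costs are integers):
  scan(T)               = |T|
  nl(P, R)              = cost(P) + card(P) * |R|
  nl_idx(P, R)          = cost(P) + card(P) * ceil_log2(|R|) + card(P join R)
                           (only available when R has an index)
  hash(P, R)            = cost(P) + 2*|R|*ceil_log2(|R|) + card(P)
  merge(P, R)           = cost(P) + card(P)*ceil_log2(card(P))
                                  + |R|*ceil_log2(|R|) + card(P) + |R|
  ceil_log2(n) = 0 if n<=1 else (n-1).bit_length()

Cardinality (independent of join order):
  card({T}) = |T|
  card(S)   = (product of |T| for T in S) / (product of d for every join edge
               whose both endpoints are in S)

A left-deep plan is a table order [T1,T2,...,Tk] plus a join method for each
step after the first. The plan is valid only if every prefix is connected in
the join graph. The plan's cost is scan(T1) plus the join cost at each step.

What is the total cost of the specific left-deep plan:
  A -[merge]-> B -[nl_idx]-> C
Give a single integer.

254500

step 1: scan A: cost=250, card=250
step 2: join B via merge
    card(P join B) = 250*300/(25) = 3000
    cost = 250 + 250*8 + 300*9 + 250 + 300 = 5500
step 3: join C via nl_idx
    card(P join C) = 3000*150/(2) = 225000
    cost = 5500 + 3000*8 + 225000 = 254500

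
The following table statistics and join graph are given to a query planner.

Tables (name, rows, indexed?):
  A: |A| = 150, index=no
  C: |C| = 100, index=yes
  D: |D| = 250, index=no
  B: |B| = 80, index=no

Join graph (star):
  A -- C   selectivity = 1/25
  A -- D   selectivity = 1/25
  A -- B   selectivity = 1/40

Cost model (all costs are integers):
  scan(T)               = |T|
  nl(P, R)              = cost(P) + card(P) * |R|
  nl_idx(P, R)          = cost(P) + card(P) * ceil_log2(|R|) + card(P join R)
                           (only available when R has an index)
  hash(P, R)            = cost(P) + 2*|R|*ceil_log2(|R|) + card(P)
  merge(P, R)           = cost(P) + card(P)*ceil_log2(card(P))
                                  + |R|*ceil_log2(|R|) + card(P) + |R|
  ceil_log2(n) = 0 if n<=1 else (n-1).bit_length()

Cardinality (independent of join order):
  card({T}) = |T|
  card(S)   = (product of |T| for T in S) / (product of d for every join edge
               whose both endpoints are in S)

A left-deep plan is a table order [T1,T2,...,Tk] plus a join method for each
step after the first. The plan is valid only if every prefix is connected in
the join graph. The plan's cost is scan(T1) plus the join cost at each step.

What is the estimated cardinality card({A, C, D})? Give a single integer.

Tables in S: A(150), C(100), D(250)
Edges inside S: A-C(d=25), A-D(d=25)
numerator = 150 * 100 * 250 = 3750000
denominator = 25 * 25 = 625
card(S) = 3750000 / 625 = 6000

6000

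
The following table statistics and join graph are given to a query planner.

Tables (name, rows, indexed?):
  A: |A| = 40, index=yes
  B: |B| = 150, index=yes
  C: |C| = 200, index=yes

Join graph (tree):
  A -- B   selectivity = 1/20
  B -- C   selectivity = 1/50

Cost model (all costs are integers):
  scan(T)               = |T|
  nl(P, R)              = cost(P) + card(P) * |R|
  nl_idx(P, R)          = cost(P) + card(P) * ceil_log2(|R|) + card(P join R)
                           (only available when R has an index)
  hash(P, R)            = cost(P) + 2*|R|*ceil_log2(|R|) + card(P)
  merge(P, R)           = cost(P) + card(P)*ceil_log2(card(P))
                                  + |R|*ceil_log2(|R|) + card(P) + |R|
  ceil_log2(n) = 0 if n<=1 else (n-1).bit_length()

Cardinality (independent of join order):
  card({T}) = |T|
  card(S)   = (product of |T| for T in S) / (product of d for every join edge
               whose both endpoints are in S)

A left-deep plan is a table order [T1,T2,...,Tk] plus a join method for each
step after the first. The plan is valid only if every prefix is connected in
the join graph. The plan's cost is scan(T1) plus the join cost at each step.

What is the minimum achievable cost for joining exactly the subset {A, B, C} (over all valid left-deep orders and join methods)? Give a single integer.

3030

Selinger DP over subsets of {A,B,C}:
  {A}: scan cost=40, card=40
  {B}: scan cost=150, card=150
  {C}: scan cost=200, card=200
  {AB}: card=300; try (B,nl_idx)→660, (A,hash)→780, (A,nl_idx)→1350, (B,merge)→1670, (A,merge)→1780, (B,hash)→2480 …(+2); best=660 via (B,nl_idx)
  {BC}: card=600; try (C,nl_idx)→1950, (B,nl_idx)→2400, (B,hash)→2800, (C,merge)→3300, (B,merge)→3350, (C,hash)→3500 …(+2); best=1950 via (C,nl_idx)
  {ABC}: card=1200; try (A,hash)→3030, (C,hash)→4160, (C,nl_idx)→4260, (C,merge)→5460, (A,nl_idx)→6750, (A,merge)→8830 …(+2); best=3030 via (A,hash)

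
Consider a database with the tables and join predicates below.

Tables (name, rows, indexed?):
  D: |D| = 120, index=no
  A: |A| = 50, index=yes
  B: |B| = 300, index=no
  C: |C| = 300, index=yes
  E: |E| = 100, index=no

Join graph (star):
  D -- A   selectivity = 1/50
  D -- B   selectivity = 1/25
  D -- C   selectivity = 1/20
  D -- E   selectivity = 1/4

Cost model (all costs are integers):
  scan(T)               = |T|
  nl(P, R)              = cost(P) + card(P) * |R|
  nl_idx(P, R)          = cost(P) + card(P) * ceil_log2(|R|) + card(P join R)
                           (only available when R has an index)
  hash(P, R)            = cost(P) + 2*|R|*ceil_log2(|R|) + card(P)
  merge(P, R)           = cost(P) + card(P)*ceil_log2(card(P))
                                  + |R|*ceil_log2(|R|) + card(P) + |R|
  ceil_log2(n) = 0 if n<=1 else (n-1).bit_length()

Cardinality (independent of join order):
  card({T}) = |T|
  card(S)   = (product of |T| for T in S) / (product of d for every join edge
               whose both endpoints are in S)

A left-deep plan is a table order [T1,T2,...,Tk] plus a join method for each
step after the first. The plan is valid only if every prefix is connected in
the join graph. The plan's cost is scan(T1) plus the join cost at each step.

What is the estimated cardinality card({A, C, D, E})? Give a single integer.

45000

Tables in S: A(50), C(300), D(120), E(100)
Edges inside S: D-A(d=50), D-C(d=20), D-E(d=4)
numerator = 50 * 300 * 120 * 100 = 180000000
denominator = 50 * 20 * 4 = 4000
card(S) = 180000000 / 4000 = 45000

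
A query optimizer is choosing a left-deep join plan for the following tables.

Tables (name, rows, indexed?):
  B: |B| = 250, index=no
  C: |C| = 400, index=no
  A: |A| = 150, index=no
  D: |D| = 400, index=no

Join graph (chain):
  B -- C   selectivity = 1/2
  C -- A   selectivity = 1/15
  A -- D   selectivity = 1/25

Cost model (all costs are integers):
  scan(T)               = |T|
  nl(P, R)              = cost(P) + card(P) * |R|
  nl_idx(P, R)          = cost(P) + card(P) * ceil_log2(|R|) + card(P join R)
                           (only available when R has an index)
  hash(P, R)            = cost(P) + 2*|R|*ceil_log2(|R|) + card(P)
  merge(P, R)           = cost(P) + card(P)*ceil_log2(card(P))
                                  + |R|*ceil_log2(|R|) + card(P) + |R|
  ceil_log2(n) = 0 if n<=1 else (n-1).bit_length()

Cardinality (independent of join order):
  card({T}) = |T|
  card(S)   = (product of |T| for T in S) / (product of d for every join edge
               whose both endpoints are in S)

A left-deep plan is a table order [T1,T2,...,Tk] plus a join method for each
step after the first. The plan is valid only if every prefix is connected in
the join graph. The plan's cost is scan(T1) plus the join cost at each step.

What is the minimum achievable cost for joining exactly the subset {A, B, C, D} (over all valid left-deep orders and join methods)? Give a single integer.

80800

Selinger DP over subsets of {A,B,C,D}:
  {B}: scan cost=250, card=250
  {C}: scan cost=400, card=400
  {A}: scan cost=150, card=150
  {D}: scan cost=400, card=400
  {BC}: card=50000; try (B,hash)→4800, (C,merge)→6500, (B,merge)→6650, (C,hash)→7700, (C,nl)→100250, (B,nl)→100400; best=4800 via (B,hash)
  {AC}: card=4000; try (A,hash)→3200, (C,merge)→5500, (A,merge)→5750, (C,hash)→7500, (C,nl)→60150, (A,nl)→60400; best=3200 via (A,hash)
  {AD}: card=2400; try (A,hash)→3200, (D,merge)→5500, (A,merge)→5750, (D,hash)→7500, (D,nl)→60150, (A,nl)→60400; best=3200 via (A,hash)
  {ABC}: card=500000; try (B,hash)→11200, (A,hash)→57200, (B,merge)→57450, (A,merge)→856150, (B,nl)→1003200, (A,nl)→7504800; best=11200 via (B,hash)
  {ACD}: card=64000; try (C,hash)→12800, (D,hash)→14400, (C,merge)→38400, (D,merge)→59200, (C,nl)→963200, (D,nl)→1603200; best=12800 via (C,hash)
  {ABCD}: card=8000000; try (B,hash)→80800, (D,hash)→518400, (B,merge)→1103050, (D,merge)→10015200, (B,nl)→16012800, (D,nl)→200011200; best=80800 via (B,hash)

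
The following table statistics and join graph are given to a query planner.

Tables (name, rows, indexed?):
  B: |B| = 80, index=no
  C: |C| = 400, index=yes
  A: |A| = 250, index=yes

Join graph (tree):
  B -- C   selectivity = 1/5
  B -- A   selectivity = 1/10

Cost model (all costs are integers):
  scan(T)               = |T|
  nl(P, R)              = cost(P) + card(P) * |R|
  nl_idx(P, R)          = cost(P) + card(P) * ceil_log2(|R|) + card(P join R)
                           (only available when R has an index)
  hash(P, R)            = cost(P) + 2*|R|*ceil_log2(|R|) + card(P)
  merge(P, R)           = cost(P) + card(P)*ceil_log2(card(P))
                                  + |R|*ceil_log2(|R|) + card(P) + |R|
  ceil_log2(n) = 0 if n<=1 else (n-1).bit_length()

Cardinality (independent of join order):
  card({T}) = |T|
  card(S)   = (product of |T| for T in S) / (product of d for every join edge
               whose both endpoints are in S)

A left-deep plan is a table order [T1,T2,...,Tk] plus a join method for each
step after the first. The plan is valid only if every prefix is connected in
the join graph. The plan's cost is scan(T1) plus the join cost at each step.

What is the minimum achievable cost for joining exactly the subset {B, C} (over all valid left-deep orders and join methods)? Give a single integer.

1920

Selinger DP over subsets of {B,C}:
  {B}: scan cost=80, card=80
  {C}: scan cost=400, card=400
  {BC}: card=6400; try (B,hash)→1920, (C,merge)→4720, (B,merge)→5040, (C,nl_idx)→7200, (C,hash)→7360, (C,nl)→32080 …(+1); best=1920 via (B,hash)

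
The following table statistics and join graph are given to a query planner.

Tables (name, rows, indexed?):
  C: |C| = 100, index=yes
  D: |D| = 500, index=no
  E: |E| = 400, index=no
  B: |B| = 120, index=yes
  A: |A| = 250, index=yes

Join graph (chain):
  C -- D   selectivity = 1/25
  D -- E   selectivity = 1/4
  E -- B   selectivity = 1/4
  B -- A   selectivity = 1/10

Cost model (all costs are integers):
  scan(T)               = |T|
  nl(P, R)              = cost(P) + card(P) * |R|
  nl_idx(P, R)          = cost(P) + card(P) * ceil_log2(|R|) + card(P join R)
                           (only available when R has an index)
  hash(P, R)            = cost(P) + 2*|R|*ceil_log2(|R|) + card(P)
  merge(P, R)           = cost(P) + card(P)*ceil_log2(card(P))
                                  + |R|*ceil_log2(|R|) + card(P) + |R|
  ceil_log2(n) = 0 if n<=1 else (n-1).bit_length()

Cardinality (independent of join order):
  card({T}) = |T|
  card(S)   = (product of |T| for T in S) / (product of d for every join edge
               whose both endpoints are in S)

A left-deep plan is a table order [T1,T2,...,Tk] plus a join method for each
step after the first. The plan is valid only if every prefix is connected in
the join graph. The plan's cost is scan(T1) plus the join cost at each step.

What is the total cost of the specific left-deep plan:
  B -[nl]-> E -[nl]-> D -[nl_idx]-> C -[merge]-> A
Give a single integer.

166550370

step 1: scan B: cost=120, card=120
step 2: join E via nl
    card(P join E) = 120*400/(4) = 12000
    cost = 120 + 120*400 = 48120
step 3: join D via nl
    card(P join D) = 12000*500/(4) = 1500000
    cost = 48120 + 12000*500 = 6048120
step 4: join C via nl_idx
    card(P join C) = 1500000*100/(25) = 6000000
    cost = 6048120 + 1500000*7 + 6000000 = 22548120
step 5: join A via merge
    card(P join A) = 6000000*250/(10) = 150000000
    cost = 22548120 + 6000000*23 + 250*8 + 6000000 + 250 = 166550370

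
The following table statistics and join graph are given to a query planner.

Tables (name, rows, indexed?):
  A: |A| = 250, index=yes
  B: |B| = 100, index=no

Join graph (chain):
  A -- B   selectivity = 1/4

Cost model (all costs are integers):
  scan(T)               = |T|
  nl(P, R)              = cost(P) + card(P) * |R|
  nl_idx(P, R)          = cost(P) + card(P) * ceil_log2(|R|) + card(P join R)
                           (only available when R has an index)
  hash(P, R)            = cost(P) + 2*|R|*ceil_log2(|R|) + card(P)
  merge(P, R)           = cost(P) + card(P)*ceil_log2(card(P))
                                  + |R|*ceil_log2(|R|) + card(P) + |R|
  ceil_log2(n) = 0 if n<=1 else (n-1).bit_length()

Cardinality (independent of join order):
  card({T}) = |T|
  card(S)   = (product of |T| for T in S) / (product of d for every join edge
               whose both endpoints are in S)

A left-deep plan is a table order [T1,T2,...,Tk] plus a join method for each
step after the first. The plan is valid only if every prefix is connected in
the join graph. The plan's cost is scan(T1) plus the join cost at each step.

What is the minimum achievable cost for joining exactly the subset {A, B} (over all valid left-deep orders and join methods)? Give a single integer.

1900

Selinger DP over subsets of {A,B}:
  {A}: scan cost=250, card=250
  {B}: scan cost=100, card=100
  {AB}: card=6250; try (B,hash)→1900, (A,merge)→3150, (B,merge)→3300, (A,hash)→4200, (A,nl_idx)→7150, (A,nl)→25100 …(+1); best=1900 via (B,hash)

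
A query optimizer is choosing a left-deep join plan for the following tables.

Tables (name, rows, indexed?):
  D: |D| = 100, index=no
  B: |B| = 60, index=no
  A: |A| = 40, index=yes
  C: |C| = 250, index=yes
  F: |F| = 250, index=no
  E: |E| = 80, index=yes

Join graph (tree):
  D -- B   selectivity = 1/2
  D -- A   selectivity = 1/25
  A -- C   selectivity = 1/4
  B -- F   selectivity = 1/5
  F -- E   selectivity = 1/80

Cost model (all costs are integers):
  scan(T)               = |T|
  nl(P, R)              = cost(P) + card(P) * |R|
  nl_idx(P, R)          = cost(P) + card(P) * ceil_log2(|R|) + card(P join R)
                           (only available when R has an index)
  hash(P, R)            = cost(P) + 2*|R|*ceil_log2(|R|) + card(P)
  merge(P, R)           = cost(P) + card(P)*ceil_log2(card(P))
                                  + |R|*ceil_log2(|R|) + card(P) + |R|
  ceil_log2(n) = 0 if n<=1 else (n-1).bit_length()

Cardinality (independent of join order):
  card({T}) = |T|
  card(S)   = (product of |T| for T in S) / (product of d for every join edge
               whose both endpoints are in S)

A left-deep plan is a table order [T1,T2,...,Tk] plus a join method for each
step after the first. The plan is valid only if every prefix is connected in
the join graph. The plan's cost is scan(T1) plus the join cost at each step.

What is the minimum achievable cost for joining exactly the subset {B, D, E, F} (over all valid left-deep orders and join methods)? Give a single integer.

6990

Selinger DP over subsets of {B,D,E,F}:
  {D}: scan cost=100, card=100
  {B}: scan cost=60, card=60
  {F}: scan cost=250, card=250
  {E}: scan cost=80, card=80
  {BD}: card=3000; try (B,hash)→920, (D,merge)→1280, (B,merge)→1320, (D,hash)→1520, (D,nl)→6060, (B,nl)→6100; best=920 via (B,hash)
  {BF}: card=3000; try (B,hash)→1220, (F,merge)→2730, (B,merge)→2920, (F,hash)→4120, (F,nl)→15060, (B,nl)→15250; best=1220 via (B,hash)
  {EF}: card=250; try (E,hash)→1620, (E,nl_idx)→2250, (F,merge)→2970, (E,merge)→3140, (F,hash)→4160, (F,nl)→20080 …(+1); best=1620 via (E,hash)
  {BDF}: card=150000; try (D,hash)→5620, (F,hash)→7920, (D,merge)→41020, (F,merge)→42170, (D,nl)→301220, (F,nl)→750920; best=5620 via (D,hash)
  {BEF}: card=3000; try (B,hash)→2590, (B,merge)→4290, (E,hash)→5340, (B,nl)→16620, (E,nl_idx)→25220, (E,merge)→40860 …(+1); best=2590 via (B,hash)
  {BDEF}: card=150000; try (D,hash)→6990, (D,merge)→42390, (E,hash)→156740, (D,nl)→302590, (E,nl_idx)→1205620, (E,merge)→2856260 …(+1); best=6990 via (D,hash)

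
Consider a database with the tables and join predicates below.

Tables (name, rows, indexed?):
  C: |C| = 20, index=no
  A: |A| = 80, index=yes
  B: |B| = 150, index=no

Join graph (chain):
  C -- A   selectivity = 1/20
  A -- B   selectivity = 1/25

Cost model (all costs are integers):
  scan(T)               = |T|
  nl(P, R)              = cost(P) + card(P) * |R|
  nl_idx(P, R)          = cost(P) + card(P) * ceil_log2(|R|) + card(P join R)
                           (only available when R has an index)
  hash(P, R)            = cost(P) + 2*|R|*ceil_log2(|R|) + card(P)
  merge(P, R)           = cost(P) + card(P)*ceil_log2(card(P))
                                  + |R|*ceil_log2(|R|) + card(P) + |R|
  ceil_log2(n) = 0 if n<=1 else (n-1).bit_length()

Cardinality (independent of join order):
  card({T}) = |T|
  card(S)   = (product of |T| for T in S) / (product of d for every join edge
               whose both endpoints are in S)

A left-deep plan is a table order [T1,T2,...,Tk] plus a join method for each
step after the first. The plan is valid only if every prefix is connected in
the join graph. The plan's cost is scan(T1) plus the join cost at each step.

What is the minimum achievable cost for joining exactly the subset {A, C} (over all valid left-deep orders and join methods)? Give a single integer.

Selinger DP over subsets of {A,C}:
  {C}: scan cost=20, card=20
  {A}: scan cost=80, card=80
  {AC}: card=80; try (A,nl_idx)→240, (C,hash)→360, (A,merge)→780, (C,merge)→840, (A,hash)→1160, (A,nl)→1620 …(+1); best=240 via (A,nl_idx)

240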